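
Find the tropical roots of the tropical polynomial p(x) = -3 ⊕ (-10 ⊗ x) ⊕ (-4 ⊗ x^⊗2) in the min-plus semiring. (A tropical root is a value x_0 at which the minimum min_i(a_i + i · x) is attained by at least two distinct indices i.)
Roots: {-6, 7}

Each tropical root is a break point of the lower envelope of the lines y = a_i + i · x (there are 3 lines, with slopes 0, 1, ..., 2). Only the lines that attain the minimum somewhere contribute to roots; other lines are dominated. Here the surviving (envelope) indices are i = 2, i = 1, i = 0.
Intersections between consecutive envelope lines give the roots: for adjacent envelope indices i < j the intersection is x = (a_i − a_j) / (j − i). Reading off the sorted break points: {-6, 7}.
Verification: at each break x_0, at least two indices attain the minimum of min_i(a_i + i · x_0).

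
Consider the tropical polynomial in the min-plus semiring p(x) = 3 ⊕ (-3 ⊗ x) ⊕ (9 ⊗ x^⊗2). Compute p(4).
p(4) = 1

A tropical monomial a ⊗ x^⊗i evaluates to a + i · x. Evaluating each term at x = 4:
  Term 0 contributes 3 + 0 · 4 = 3
  Term 1 contributes -3 + 1 · 4 = 1
  Term 2 contributes 9 + 2 · 4 = 17
p(4) = ⊕ of these = min[3, 1, 17] = 1.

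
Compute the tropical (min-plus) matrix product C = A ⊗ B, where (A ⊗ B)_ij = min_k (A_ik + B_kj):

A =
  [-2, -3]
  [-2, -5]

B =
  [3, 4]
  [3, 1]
A ⊗ B =
  [0, -2]
  [-2, -4]

Apply the min-plus product entry-by-entry:
  C[0][0] = min over k of (A[0][0] + B[0][0] = -2 + 3 = 1, A[0][1] + B[1][0] = -3 + 3 = 0) = 0 (attained at k = 1)
  C[0][1] = min over k of (A[0][0] + B[0][1] = -2 + 4 = 2, A[0][1] + B[1][1] = -3 + 1 = -2) = -2 (attained at k = 1)
  C[1][0] = min over k of (A[1][0] + B[0][0] = -2 + 3 = 1, A[1][1] + B[1][0] = -5 + 3 = -2) = -2 (attained at k = 1)
  C[1][1] = min over k of (A[1][0] + B[0][1] = -2 + 4 = 2, A[1][1] + B[1][1] = -5 + 1 = -4) = -4 (attained at k = 1)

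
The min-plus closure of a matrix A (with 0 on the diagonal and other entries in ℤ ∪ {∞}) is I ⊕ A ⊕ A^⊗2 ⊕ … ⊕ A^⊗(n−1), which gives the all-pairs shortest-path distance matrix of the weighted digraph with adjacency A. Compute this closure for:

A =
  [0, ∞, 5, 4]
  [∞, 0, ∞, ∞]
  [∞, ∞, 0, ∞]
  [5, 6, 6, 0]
Closure =
  [0, 10, 5, 4]
  [∞, 0, ∞, ∞]
  [∞, ∞, 0, ∞]
  [5, 6, 6, 0]

This is the Floyd-Warshall all-pairs shortest-path computation. For each intermediate vertex k = 0, 1, …, 3, update dist[i][j] ← min(dist[i][j], dist[i][k] + dist[k][j]). The final matrix gives, for each (i, j), the minimum total weight of any directed path from i to j (possibly empty when i = j).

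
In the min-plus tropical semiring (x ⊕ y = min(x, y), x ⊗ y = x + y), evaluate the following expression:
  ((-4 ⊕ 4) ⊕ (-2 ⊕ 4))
((-4 ⊕ 4) ⊕ (-2 ⊕ 4)) = -4

Expand innermost to outermost. Recall ⊕ takes the minimum of its arguments and ⊗ takes their sum. Working out the expression ((-4 ⊕ 4) ⊕ (-2 ⊕ 4)) gives -4.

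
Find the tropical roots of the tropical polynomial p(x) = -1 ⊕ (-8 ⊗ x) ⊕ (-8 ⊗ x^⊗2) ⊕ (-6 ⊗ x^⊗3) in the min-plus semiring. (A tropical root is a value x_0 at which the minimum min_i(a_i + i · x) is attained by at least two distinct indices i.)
Roots: {-2, 0, 7}

Each tropical root is a break point of the lower envelope of the lines y = a_i + i · x (there are 4 lines, with slopes 0, 1, ..., 3). Only the lines that attain the minimum somewhere contribute to roots; other lines are dominated. Here the surviving (envelope) indices are i = 3, i = 2, i = 1, i = 0.
Intersections between consecutive envelope lines give the roots: for adjacent envelope indices i < j the intersection is x = (a_i − a_j) / (j − i). Reading off the sorted break points: {-2, 0, 7}.
Verification: at each break x_0, at least two indices attain the minimum of min_i(a_i + i · x_0).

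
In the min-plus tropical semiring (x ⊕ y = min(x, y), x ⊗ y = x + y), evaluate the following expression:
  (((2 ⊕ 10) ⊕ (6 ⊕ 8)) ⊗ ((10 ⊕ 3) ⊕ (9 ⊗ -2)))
(((2 ⊕ 10) ⊕ (6 ⊕ 8)) ⊗ ((10 ⊕ 3) ⊕ (9 ⊗ -2))) = 5

Expand innermost to outermost. Recall ⊕ takes the minimum of its arguments and ⊗ takes their sum. Working out the expression (((2 ⊕ 10) ⊕ (6 ⊕ 8)) ⊗ ((10 ⊕ 3) ⊕ (9 ⊗ -2))) gives 5.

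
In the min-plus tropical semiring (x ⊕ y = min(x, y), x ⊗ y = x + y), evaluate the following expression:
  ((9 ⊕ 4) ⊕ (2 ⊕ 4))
((9 ⊕ 4) ⊕ (2 ⊕ 4)) = 2

Expand innermost to outermost. Recall ⊕ takes the minimum of its arguments and ⊗ takes their sum. Working out the expression ((9 ⊕ 4) ⊕ (2 ⊕ 4)) gives 2.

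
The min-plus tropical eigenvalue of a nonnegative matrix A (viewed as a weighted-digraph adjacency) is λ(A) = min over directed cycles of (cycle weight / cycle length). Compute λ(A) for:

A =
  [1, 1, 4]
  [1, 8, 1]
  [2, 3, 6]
λ(A) = 1

Enumerate directed cycles and compute their means (weight / length). Sample:
  cycle 0 → 0: weight = 1, length = 1, mean = 1/1 ≈ 1.000
  cycle 1 → 1: weight = 8, length = 1, mean = 8/1 ≈ 8.000
  cycle 2 → 2: weight = 6, length = 1, mean = 6/1 ≈ 6.000
  cycle 0 → 1 → 0: weight = 2, length = 2, mean = 2/2 ≈ 1.000
  cycle 0 → 2 → 0: weight = 6, length = 2, mean = 6/2 ≈ 3.000
  cycle 1 → 0 → 1: weight = 2, length = 2, mean = 2/2 ≈ 1.000
Minimum mean = 1.000, attained e.g. along the cycle 0 → 0 with weight 1 and length 1. So λ(A) = 1/1 = 1.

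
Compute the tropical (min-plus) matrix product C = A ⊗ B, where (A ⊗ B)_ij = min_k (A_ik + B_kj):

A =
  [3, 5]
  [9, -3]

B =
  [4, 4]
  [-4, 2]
A ⊗ B =
  [1, 7]
  [-7, -1]

Apply the min-plus product entry-by-entry:
  C[0][0] = min over k of (A[0][0] + B[0][0] = 3 + 4 = 7, A[0][1] + B[1][0] = 5 + -4 = 1) = 1 (attained at k = 1)
  C[0][1] = min over k of (A[0][0] + B[0][1] = 3 + 4 = 7, A[0][1] + B[1][1] = 5 + 2 = 7) = 7 (attained at k = 0)
  C[1][0] = min over k of (A[1][0] + B[0][0] = 9 + 4 = 13, A[1][1] + B[1][0] = -3 + -4 = -7) = -7 (attained at k = 1)
  C[1][1] = min over k of (A[1][0] + B[0][1] = 9 + 4 = 13, A[1][1] + B[1][1] = -3 + 2 = -1) = -1 (attained at k = 1)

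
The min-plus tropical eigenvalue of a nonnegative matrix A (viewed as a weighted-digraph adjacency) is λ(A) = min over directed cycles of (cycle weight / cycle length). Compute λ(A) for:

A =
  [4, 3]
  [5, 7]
λ(A) = 4

Enumerate directed cycles and compute their means (weight / length). Sample:
  cycle 0 → 0: weight = 4, length = 1, mean = 4/1 ≈ 4.000
  cycle 1 → 1: weight = 7, length = 1, mean = 7/1 ≈ 7.000
  cycle 0 → 1 → 0: weight = 8, length = 2, mean = 8/2 ≈ 4.000
  cycle 1 → 0 → 1: weight = 8, length = 2, mean = 8/2 ≈ 4.000
Minimum mean = 4.000, attained e.g. along the cycle 0 → 0 with weight 4 and length 1. So λ(A) = 4/1 = 4.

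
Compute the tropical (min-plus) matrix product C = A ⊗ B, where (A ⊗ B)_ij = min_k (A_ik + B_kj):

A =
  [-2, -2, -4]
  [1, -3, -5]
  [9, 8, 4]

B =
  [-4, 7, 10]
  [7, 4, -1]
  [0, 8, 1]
A ⊗ B =
  [-6, 2, -3]
  [-5, 1, -4]
  [4, 12, 5]

Apply the min-plus product entry-by-entry:
  C[0][0] = min over k of (A[0][0] + B[0][0] = -2 + -4 = -6, A[0][1] + B[1][0] = -2 + 7 = 5, A[0][2] + B[2][0] = -4 + 0 = -4) = -6 (attained at k = 0)
  C[0][1] = min over k of (A[0][0] + B[0][1] = -2 + 7 = 5, A[0][1] + B[1][1] = -2 + 4 = 2, A[0][2] + B[2][1] = -4 + 8 = 4) = 2 (attained at k = 1)
  C[0][2] = min over k of (A[0][0] + B[0][2] = -2 + 10 = 8, A[0][1] + B[1][2] = -2 + -1 = -3, A[0][2] + B[2][2] = -4 + 1 = -3) = -3 (attained at k = 1)
  C[1][0] = min over k of (A[1][0] + B[0][0] = 1 + -4 = -3, A[1][1] + B[1][0] = -3 + 7 = 4, A[1][2] + B[2][0] = -5 + 0 = -5) = -5 (attained at k = 2)
  C[1][1] = min over k of (A[1][0] + B[0][1] = 1 + 7 = 8, A[1][1] + B[1][1] = -3 + 4 = 1, A[1][2] + B[2][1] = -5 + 8 = 3) = 1 (attained at k = 1)
  C[1][2] = min over k of (A[1][0] + B[0][2] = 1 + 10 = 11, A[1][1] + B[1][2] = -3 + -1 = -4, A[1][2] + B[2][2] = -5 + 1 = -4) = -4 (attained at k = 1)
  C[2][0] = min over k of (A[2][0] + B[0][0] = 9 + -4 = 5, A[2][1] + B[1][0] = 8 + 7 = 15, A[2][2] + B[2][0] = 4 + 0 = 4) = 4 (attained at k = 2)
  C[2][1] = min over k of (A[2][0] + B[0][1] = 9 + 7 = 16, A[2][1] + B[1][1] = 8 + 4 = 12, A[2][2] + B[2][1] = 4 + 8 = 12) = 12 (attained at k = 1)
  C[2][2] = min over k of (A[2][0] + B[0][2] = 9 + 10 = 19, A[2][1] + B[1][2] = 8 + -1 = 7, A[2][2] + B[2][2] = 4 + 1 = 5) = 5 (attained at k = 2)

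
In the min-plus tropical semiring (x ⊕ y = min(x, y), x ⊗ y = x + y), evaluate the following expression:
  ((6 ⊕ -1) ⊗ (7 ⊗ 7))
((6 ⊕ -1) ⊗ (7 ⊗ 7)) = 13

Expand innermost to outermost. Recall ⊕ takes the minimum of its arguments and ⊗ takes their sum. Working out the expression ((6 ⊕ -1) ⊗ (7 ⊗ 7)) gives 13.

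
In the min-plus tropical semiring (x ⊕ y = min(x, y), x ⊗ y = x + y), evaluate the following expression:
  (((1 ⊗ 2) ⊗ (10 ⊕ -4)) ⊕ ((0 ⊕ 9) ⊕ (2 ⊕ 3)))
(((1 ⊗ 2) ⊗ (10 ⊕ -4)) ⊕ ((0 ⊕ 9) ⊕ (2 ⊕ 3))) = -1

Expand innermost to outermost. Recall ⊕ takes the minimum of its arguments and ⊗ takes their sum. Working out the expression (((1 ⊗ 2) ⊗ (10 ⊕ -4)) ⊕ ((0 ⊕ 9) ⊕ (2 ⊕ 3))) gives -1.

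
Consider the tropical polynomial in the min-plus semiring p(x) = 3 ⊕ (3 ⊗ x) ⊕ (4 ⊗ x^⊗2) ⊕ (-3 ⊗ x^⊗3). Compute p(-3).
p(-3) = -12

A tropical monomial a ⊗ x^⊗i evaluates to a + i · x. Evaluating each term at x = -3:
  Term 0 contributes 3 + 0 · -3 = 3
  Term 1 contributes 3 + 1 · -3 = 0
  Term 2 contributes 4 + 2 · -3 = -2
  Term 3 contributes -3 + 3 · -3 = -12
p(-3) = ⊕ of these = min[3, 0, -2, -12] = -12.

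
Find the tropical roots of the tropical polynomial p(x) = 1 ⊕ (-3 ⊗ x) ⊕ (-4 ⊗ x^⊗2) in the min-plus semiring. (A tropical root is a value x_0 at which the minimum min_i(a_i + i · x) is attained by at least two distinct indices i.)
Roots: {1, 4}

Each tropical root is a break point of the lower envelope of the lines y = a_i + i · x (there are 3 lines, with slopes 0, 1, ..., 2). Only the lines that attain the minimum somewhere contribute to roots; other lines are dominated. Here the surviving (envelope) indices are i = 2, i = 1, i = 0.
Intersections between consecutive envelope lines give the roots: for adjacent envelope indices i < j the intersection is x = (a_i − a_j) / (j − i). Reading off the sorted break points: {1, 4}.
Verification: at each break x_0, at least two indices attain the minimum of min_i(a_i + i · x_0).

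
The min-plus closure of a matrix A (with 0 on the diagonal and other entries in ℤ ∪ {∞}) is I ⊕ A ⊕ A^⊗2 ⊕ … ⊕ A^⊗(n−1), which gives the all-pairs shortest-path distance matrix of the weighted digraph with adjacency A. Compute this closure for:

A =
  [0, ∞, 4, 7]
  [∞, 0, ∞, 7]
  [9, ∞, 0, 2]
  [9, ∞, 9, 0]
Closure =
  [0, ∞, 4, 6]
  [16, 0, 16, 7]
  [9, ∞, 0, 2]
  [9, ∞, 9, 0]

This is the Floyd-Warshall all-pairs shortest-path computation. For each intermediate vertex k = 0, 1, …, 3, update dist[i][j] ← min(dist[i][j], dist[i][k] + dist[k][j]). The final matrix gives, for each (i, j), the minimum total weight of any directed path from i to j (possibly empty when i = j).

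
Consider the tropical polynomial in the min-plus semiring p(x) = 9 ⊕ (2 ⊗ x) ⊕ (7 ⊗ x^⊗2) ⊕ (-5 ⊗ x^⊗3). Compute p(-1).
p(-1) = -8

A tropical monomial a ⊗ x^⊗i evaluates to a + i · x. Evaluating each term at x = -1:
  Term 0 contributes 9 + 0 · -1 = 9
  Term 1 contributes 2 + 1 · -1 = 1
  Term 2 contributes 7 + 2 · -1 = 5
  Term 3 contributes -5 + 3 · -1 = -8
p(-1) = ⊕ of these = min[9, 1, 5, -8] = -8.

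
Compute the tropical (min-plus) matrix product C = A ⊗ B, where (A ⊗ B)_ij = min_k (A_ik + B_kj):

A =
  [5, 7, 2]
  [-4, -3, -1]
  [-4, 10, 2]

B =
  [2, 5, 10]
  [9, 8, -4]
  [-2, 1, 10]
A ⊗ B =
  [0, 3, 3]
  [-3, 0, -7]
  [-2, 1, 6]

Apply the min-plus product entry-by-entry:
  C[0][0] = min over k of (A[0][0] + B[0][0] = 5 + 2 = 7, A[0][1] + B[1][0] = 7 + 9 = 16, A[0][2] + B[2][0] = 2 + -2 = 0) = 0 (attained at k = 2)
  C[0][1] = min over k of (A[0][0] + B[0][1] = 5 + 5 = 10, A[0][1] + B[1][1] = 7 + 8 = 15, A[0][2] + B[2][1] = 2 + 1 = 3) = 3 (attained at k = 2)
  C[0][2] = min over k of (A[0][0] + B[0][2] = 5 + 10 = 15, A[0][1] + B[1][2] = 7 + -4 = 3, A[0][2] + B[2][2] = 2 + 10 = 12) = 3 (attained at k = 1)
  C[1][0] = min over k of (A[1][0] + B[0][0] = -4 + 2 = -2, A[1][1] + B[1][0] = -3 + 9 = 6, A[1][2] + B[2][0] = -1 + -2 = -3) = -3 (attained at k = 2)
  C[1][1] = min over k of (A[1][0] + B[0][1] = -4 + 5 = 1, A[1][1] + B[1][1] = -3 + 8 = 5, A[1][2] + B[2][1] = -1 + 1 = 0) = 0 (attained at k = 2)
  C[1][2] = min over k of (A[1][0] + B[0][2] = -4 + 10 = 6, A[1][1] + B[1][2] = -3 + -4 = -7, A[1][2] + B[2][2] = -1 + 10 = 9) = -7 (attained at k = 1)
  C[2][0] = min over k of (A[2][0] + B[0][0] = -4 + 2 = -2, A[2][1] + B[1][0] = 10 + 9 = 19, A[2][2] + B[2][0] = 2 + -2 = 0) = -2 (attained at k = 0)
  C[2][1] = min over k of (A[2][0] + B[0][1] = -4 + 5 = 1, A[2][1] + B[1][1] = 10 + 8 = 18, A[2][2] + B[2][1] = 2 + 1 = 3) = 1 (attained at k = 0)
  C[2][2] = min over k of (A[2][0] + B[0][2] = -4 + 10 = 6, A[2][1] + B[1][2] = 10 + -4 = 6, A[2][2] + B[2][2] = 2 + 10 = 12) = 6 (attained at k = 0)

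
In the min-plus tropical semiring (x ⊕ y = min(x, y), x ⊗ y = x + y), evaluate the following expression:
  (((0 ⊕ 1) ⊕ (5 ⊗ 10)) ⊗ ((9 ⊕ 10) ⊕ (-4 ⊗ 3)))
(((0 ⊕ 1) ⊕ (5 ⊗ 10)) ⊗ ((9 ⊕ 10) ⊕ (-4 ⊗ 3))) = -1

Expand innermost to outermost. Recall ⊕ takes the minimum of its arguments and ⊗ takes their sum. Working out the expression (((0 ⊕ 1) ⊕ (5 ⊗ 10)) ⊗ ((9 ⊕ 10) ⊕ (-4 ⊗ 3))) gives -1.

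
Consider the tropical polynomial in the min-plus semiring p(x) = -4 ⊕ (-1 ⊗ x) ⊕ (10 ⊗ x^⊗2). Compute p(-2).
p(-2) = -4

A tropical monomial a ⊗ x^⊗i evaluates to a + i · x. Evaluating each term at x = -2:
  Term 0 contributes -4 + 0 · -2 = -4
  Term 1 contributes -1 + 1 · -2 = -3
  Term 2 contributes 10 + 2 · -2 = 6
p(-2) = ⊕ of these = min[-4, -3, 6] = -4.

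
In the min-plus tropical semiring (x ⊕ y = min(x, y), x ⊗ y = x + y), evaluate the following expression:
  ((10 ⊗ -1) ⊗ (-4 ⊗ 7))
((10 ⊗ -1) ⊗ (-4 ⊗ 7)) = 12

Expand innermost to outermost. Recall ⊕ takes the minimum of its arguments and ⊗ takes their sum. Working out the expression ((10 ⊗ -1) ⊗ (-4 ⊗ 7)) gives 12.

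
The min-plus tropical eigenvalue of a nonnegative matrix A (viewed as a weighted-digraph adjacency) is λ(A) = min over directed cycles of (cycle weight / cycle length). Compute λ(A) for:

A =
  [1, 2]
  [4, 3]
λ(A) = 1

Enumerate directed cycles and compute their means (weight / length). Sample:
  cycle 0 → 0: weight = 1, length = 1, mean = 1/1 ≈ 1.000
  cycle 1 → 1: weight = 3, length = 1, mean = 3/1 ≈ 3.000
  cycle 0 → 1 → 0: weight = 6, length = 2, mean = 6/2 ≈ 3.000
  cycle 1 → 0 → 1: weight = 6, length = 2, mean = 6/2 ≈ 3.000
Minimum mean = 1.000, attained e.g. along the cycle 0 → 0 with weight 1 and length 1. So λ(A) = 1/1 = 1.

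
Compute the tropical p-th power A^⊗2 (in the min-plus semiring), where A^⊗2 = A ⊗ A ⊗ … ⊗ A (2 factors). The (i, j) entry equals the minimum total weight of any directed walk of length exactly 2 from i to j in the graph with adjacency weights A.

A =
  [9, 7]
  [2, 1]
A^⊗2 =
  [9, 8]
  [3, 2]

Each entry (A^⊗2)_ij equals the minimum over all length-2 walks i = v_0 → v_1 → … → v_2 = j of Σ_t A[v_t][v_{t+1}]. For example, for (i, j) = (0, 1) we minimise over 2 possible intermediate vertex sequences; the minimum is 8, attained along the walk 0 → 1 → 1.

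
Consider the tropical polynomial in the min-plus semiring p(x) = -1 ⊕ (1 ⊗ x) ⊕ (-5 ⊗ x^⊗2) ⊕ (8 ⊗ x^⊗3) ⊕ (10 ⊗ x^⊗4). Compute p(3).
p(3) = -1

A tropical monomial a ⊗ x^⊗i evaluates to a + i · x. Evaluating each term at x = 3:
  Term 0 contributes -1 + 0 · 3 = -1
  Term 1 contributes 1 + 1 · 3 = 4
  Term 2 contributes -5 + 2 · 3 = 1
  Term 3 contributes 8 + 3 · 3 = 17
  Term 4 contributes 10 + 4 · 3 = 22
p(3) = ⊕ of these = min[-1, 4, 1, 17, 22] = -1.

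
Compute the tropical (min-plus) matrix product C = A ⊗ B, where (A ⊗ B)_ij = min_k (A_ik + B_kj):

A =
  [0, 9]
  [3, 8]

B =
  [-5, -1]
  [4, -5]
A ⊗ B =
  [-5, -1]
  [-2, 2]

Apply the min-plus product entry-by-entry:
  C[0][0] = min over k of (A[0][0] + B[0][0] = 0 + -5 = -5, A[0][1] + B[1][0] = 9 + 4 = 13) = -5 (attained at k = 0)
  C[0][1] = min over k of (A[0][0] + B[0][1] = 0 + -1 = -1, A[0][1] + B[1][1] = 9 + -5 = 4) = -1 (attained at k = 0)
  C[1][0] = min over k of (A[1][0] + B[0][0] = 3 + -5 = -2, A[1][1] + B[1][0] = 8 + 4 = 12) = -2 (attained at k = 0)
  C[1][1] = min over k of (A[1][0] + B[0][1] = 3 + -1 = 2, A[1][1] + B[1][1] = 8 + -5 = 3) = 2 (attained at k = 0)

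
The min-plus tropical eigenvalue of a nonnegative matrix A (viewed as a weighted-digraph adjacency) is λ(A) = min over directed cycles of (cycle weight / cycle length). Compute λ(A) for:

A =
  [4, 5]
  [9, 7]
λ(A) = 4

Enumerate directed cycles and compute their means (weight / length). Sample:
  cycle 0 → 0: weight = 4, length = 1, mean = 4/1 ≈ 4.000
  cycle 1 → 1: weight = 7, length = 1, mean = 7/1 ≈ 7.000
  cycle 0 → 1 → 0: weight = 14, length = 2, mean = 14/2 ≈ 7.000
  cycle 1 → 0 → 1: weight = 14, length = 2, mean = 14/2 ≈ 7.000
Minimum mean = 4.000, attained e.g. along the cycle 0 → 0 with weight 4 and length 1. So λ(A) = 4/1 = 4.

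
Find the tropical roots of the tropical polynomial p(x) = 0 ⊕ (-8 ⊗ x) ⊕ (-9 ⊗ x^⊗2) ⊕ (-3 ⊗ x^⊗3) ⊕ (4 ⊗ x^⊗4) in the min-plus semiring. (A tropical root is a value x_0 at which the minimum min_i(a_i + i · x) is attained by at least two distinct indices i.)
Roots: {-7, -6, 1, 8}

Each tropical root is a break point of the lower envelope of the lines y = a_i + i · x (there are 5 lines, with slopes 0, 1, ..., 4). Only the lines that attain the minimum somewhere contribute to roots; other lines are dominated. Here the surviving (envelope) indices are i = 4, i = 3, i = 2, i = 1, i = 0.
Intersections between consecutive envelope lines give the roots: for adjacent envelope indices i < j the intersection is x = (a_i − a_j) / (j − i). Reading off the sorted break points: {-7, -6, 1, 8}.
Verification: at each break x_0, at least two indices attain the minimum of min_i(a_i + i · x_0).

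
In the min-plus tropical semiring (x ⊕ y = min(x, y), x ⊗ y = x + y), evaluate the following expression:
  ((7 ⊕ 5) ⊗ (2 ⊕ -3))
((7 ⊕ 5) ⊗ (2 ⊕ -3)) = 2

Expand innermost to outermost. Recall ⊕ takes the minimum of its arguments and ⊗ takes their sum. Working out the expression ((7 ⊕ 5) ⊗ (2 ⊕ -3)) gives 2.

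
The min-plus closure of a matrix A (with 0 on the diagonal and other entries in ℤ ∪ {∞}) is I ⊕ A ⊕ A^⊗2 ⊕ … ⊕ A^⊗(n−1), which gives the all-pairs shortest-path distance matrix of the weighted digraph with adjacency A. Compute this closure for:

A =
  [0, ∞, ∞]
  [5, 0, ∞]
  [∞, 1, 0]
Closure =
  [0, ∞, ∞]
  [5, 0, ∞]
  [6, 1, 0]

This is the Floyd-Warshall all-pairs shortest-path computation. For each intermediate vertex k = 0, 1, …, 2, update dist[i][j] ← min(dist[i][j], dist[i][k] + dist[k][j]). The final matrix gives, for each (i, j), the minimum total weight of any directed path from i to j (possibly empty when i = j).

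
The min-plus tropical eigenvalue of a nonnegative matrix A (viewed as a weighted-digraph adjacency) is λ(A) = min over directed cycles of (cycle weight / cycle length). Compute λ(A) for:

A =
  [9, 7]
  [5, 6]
λ(A) = 6

Enumerate directed cycles and compute their means (weight / length). Sample:
  cycle 0 → 0: weight = 9, length = 1, mean = 9/1 ≈ 9.000
  cycle 1 → 1: weight = 6, length = 1, mean = 6/1 ≈ 6.000
  cycle 0 → 1 → 0: weight = 12, length = 2, mean = 12/2 ≈ 6.000
  cycle 1 → 0 → 1: weight = 12, length = 2, mean = 12/2 ≈ 6.000
Minimum mean = 6.000, attained e.g. along the cycle 1 → 1 with weight 6 and length 1. So λ(A) = 6/1 = 6.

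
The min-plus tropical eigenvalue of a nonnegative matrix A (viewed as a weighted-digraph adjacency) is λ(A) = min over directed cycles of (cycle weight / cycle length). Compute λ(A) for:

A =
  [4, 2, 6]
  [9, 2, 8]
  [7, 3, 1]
λ(A) = 1

Enumerate directed cycles and compute their means (weight / length). Sample:
  cycle 0 → 0: weight = 4, length = 1, mean = 4/1 ≈ 4.000
  cycle 1 → 1: weight = 2, length = 1, mean = 2/1 ≈ 2.000
  cycle 2 → 2: weight = 1, length = 1, mean = 1/1 ≈ 1.000
  cycle 0 → 1 → 0: weight = 11, length = 2, mean = 11/2 ≈ 5.500
  cycle 0 → 2 → 0: weight = 13, length = 2, mean = 13/2 ≈ 6.500
  cycle 1 → 0 → 1: weight = 11, length = 2, mean = 11/2 ≈ 5.500
Minimum mean = 1.000, attained e.g. along the cycle 2 → 2 with weight 1 and length 1. So λ(A) = 1/1 = 1.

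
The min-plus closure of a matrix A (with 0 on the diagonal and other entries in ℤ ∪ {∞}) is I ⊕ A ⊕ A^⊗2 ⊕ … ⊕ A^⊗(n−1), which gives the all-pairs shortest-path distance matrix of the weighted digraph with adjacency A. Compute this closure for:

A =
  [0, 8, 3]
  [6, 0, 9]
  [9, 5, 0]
Closure =
  [0, 8, 3]
  [6, 0, 9]
  [9, 5, 0]

This is the Floyd-Warshall all-pairs shortest-path computation. For each intermediate vertex k = 0, 1, …, 2, update dist[i][j] ← min(dist[i][j], dist[i][k] + dist[k][j]). The final matrix gives, for each (i, j), the minimum total weight of any directed path from i to j (possibly empty when i = j).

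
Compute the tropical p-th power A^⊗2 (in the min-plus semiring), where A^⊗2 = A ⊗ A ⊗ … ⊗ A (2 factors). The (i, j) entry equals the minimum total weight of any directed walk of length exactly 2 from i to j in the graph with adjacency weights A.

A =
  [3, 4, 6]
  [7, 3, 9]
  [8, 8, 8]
A^⊗2 =
  [6, 7, 9]
  [10, 6, 12]
  [11, 11, 14]

Each entry (A^⊗2)_ij equals the minimum over all length-2 walks i = v_0 → v_1 → … → v_2 = j of Σ_t A[v_t][v_{t+1}]. For example, for (i, j) = (0, 2) we minimise over 3 possible intermediate vertex sequences; the minimum is 9, attained along the walk 0 → 0 → 2.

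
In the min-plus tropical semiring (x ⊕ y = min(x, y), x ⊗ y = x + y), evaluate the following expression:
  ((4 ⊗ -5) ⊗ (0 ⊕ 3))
((4 ⊗ -5) ⊗ (0 ⊕ 3)) = -1

Expand innermost to outermost. Recall ⊕ takes the minimum of its arguments and ⊗ takes their sum. Working out the expression ((4 ⊗ -5) ⊗ (0 ⊕ 3)) gives -1.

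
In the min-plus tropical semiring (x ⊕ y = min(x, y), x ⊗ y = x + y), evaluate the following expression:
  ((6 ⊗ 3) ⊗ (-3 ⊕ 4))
((6 ⊗ 3) ⊗ (-3 ⊕ 4)) = 6

Expand innermost to outermost. Recall ⊕ takes the minimum of its arguments and ⊗ takes their sum. Working out the expression ((6 ⊗ 3) ⊗ (-3 ⊕ 4)) gives 6.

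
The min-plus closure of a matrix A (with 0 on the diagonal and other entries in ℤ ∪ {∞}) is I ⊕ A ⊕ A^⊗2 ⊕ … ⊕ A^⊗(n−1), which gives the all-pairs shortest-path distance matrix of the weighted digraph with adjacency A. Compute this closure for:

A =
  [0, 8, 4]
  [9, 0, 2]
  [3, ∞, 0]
Closure =
  [0, 8, 4]
  [5, 0, 2]
  [3, 11, 0]

This is the Floyd-Warshall all-pairs shortest-path computation. For each intermediate vertex k = 0, 1, …, 2, update dist[i][j] ← min(dist[i][j], dist[i][k] + dist[k][j]). The final matrix gives, for each (i, j), the minimum total weight of any directed path from i to j (possibly empty when i = j).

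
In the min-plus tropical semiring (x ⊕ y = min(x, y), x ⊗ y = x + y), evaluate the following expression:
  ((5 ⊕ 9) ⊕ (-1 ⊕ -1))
((5 ⊕ 9) ⊕ (-1 ⊕ -1)) = -1

Expand innermost to outermost. Recall ⊕ takes the minimum of its arguments and ⊗ takes their sum. Working out the expression ((5 ⊕ 9) ⊕ (-1 ⊕ -1)) gives -1.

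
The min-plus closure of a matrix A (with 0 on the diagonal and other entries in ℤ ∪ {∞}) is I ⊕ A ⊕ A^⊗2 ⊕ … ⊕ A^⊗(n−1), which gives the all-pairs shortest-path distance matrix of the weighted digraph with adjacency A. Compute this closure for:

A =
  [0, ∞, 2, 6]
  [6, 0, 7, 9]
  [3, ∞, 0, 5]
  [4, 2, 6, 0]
Closure =
  [0, 8, 2, 6]
  [6, 0, 7, 9]
  [3, 7, 0, 5]
  [4, 2, 6, 0]

This is the Floyd-Warshall all-pairs shortest-path computation. For each intermediate vertex k = 0, 1, …, 3, update dist[i][j] ← min(dist[i][j], dist[i][k] + dist[k][j]). The final matrix gives, for each (i, j), the minimum total weight of any directed path from i to j (possibly empty when i = j).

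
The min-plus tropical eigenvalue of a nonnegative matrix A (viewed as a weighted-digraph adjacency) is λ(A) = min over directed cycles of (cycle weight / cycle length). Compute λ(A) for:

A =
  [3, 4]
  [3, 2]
λ(A) = 2

Enumerate directed cycles and compute their means (weight / length). Sample:
  cycle 0 → 0: weight = 3, length = 1, mean = 3/1 ≈ 3.000
  cycle 1 → 1: weight = 2, length = 1, mean = 2/1 ≈ 2.000
  cycle 0 → 1 → 0: weight = 7, length = 2, mean = 7/2 ≈ 3.500
  cycle 1 → 0 → 1: weight = 7, length = 2, mean = 7/2 ≈ 3.500
Minimum mean = 2.000, attained e.g. along the cycle 1 → 1 with weight 2 and length 1. So λ(A) = 2/1 = 2.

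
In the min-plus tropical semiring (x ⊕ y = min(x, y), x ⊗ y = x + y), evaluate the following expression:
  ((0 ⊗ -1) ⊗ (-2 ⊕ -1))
((0 ⊗ -1) ⊗ (-2 ⊕ -1)) = -3

Expand innermost to outermost. Recall ⊕ takes the minimum of its arguments and ⊗ takes their sum. Working out the expression ((0 ⊗ -1) ⊗ (-2 ⊕ -1)) gives -3.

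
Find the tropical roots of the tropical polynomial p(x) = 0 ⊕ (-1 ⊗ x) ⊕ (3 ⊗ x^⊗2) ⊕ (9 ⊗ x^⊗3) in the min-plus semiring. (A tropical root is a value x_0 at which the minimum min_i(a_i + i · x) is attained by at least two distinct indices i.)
Roots: {-6, -4, 1}

Each tropical root is a break point of the lower envelope of the lines y = a_i + i · x (there are 4 lines, with slopes 0, 1, ..., 3). Only the lines that attain the minimum somewhere contribute to roots; other lines are dominated. Here the surviving (envelope) indices are i = 3, i = 2, i = 1, i = 0.
Intersections between consecutive envelope lines give the roots: for adjacent envelope indices i < j the intersection is x = (a_i − a_j) / (j − i). Reading off the sorted break points: {-6, -4, 1}.
Verification: at each break x_0, at least two indices attain the minimum of min_i(a_i + i · x_0).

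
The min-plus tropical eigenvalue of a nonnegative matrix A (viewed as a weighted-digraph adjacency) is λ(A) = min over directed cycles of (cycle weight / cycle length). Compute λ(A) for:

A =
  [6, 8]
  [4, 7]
λ(A) = 6

Enumerate directed cycles and compute their means (weight / length). Sample:
  cycle 0 → 0: weight = 6, length = 1, mean = 6/1 ≈ 6.000
  cycle 1 → 1: weight = 7, length = 1, mean = 7/1 ≈ 7.000
  cycle 0 → 1 → 0: weight = 12, length = 2, mean = 12/2 ≈ 6.000
  cycle 1 → 0 → 1: weight = 12, length = 2, mean = 12/2 ≈ 6.000
Minimum mean = 6.000, attained e.g. along the cycle 0 → 0 with weight 6 and length 1. So λ(A) = 6/1 = 6.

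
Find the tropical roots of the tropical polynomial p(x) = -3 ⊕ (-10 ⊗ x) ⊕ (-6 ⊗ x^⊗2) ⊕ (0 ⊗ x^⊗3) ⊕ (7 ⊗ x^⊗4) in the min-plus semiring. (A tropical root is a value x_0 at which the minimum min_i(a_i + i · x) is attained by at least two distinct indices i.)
Roots: {-7, -6, -4, 7}

Each tropical root is a break point of the lower envelope of the lines y = a_i + i · x (there are 5 lines, with slopes 0, 1, ..., 4). Only the lines that attain the minimum somewhere contribute to roots; other lines are dominated. Here the surviving (envelope) indices are i = 4, i = 3, i = 2, i = 1, i = 0.
Intersections between consecutive envelope lines give the roots: for adjacent envelope indices i < j the intersection is x = (a_i − a_j) / (j − i). Reading off the sorted break points: {-7, -6, -4, 7}.
Verification: at each break x_0, at least two indices attain the minimum of min_i(a_i + i · x_0).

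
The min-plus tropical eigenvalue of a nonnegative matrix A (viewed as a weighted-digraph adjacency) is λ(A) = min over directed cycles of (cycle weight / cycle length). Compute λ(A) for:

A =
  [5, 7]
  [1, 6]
λ(A) = 4

Enumerate directed cycles and compute their means (weight / length). Sample:
  cycle 0 → 0: weight = 5, length = 1, mean = 5/1 ≈ 5.000
  cycle 1 → 1: weight = 6, length = 1, mean = 6/1 ≈ 6.000
  cycle 0 → 1 → 0: weight = 8, length = 2, mean = 8/2 ≈ 4.000
  cycle 1 → 0 → 1: weight = 8, length = 2, mean = 8/2 ≈ 4.000
Minimum mean = 4.000, attained e.g. along the cycle 0 → 1 → 0 with weight 8 and length 2. So λ(A) = 8/2 = 4.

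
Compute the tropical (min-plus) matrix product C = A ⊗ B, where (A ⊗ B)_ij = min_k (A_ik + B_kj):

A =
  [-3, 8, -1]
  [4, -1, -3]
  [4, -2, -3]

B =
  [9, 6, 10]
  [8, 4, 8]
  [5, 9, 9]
A ⊗ B =
  [4, 3, 7]
  [2, 3, 6]
  [2, 2, 6]

Apply the min-plus product entry-by-entry:
  C[0][0] = min over k of (A[0][0] + B[0][0] = -3 + 9 = 6, A[0][1] + B[1][0] = 8 + 8 = 16, A[0][2] + B[2][0] = -1 + 5 = 4) = 4 (attained at k = 2)
  C[0][1] = min over k of (A[0][0] + B[0][1] = -3 + 6 = 3, A[0][1] + B[1][1] = 8 + 4 = 12, A[0][2] + B[2][1] = -1 + 9 = 8) = 3 (attained at k = 0)
  C[0][2] = min over k of (A[0][0] + B[0][2] = -3 + 10 = 7, A[0][1] + B[1][2] = 8 + 8 = 16, A[0][2] + B[2][2] = -1 + 9 = 8) = 7 (attained at k = 0)
  C[1][0] = min over k of (A[1][0] + B[0][0] = 4 + 9 = 13, A[1][1] + B[1][0] = -1 + 8 = 7, A[1][2] + B[2][0] = -3 + 5 = 2) = 2 (attained at k = 2)
  C[1][1] = min over k of (A[1][0] + B[0][1] = 4 + 6 = 10, A[1][1] + B[1][1] = -1 + 4 = 3, A[1][2] + B[2][1] = -3 + 9 = 6) = 3 (attained at k = 1)
  C[1][2] = min over k of (A[1][0] + B[0][2] = 4 + 10 = 14, A[1][1] + B[1][2] = -1 + 8 = 7, A[1][2] + B[2][2] = -3 + 9 = 6) = 6 (attained at k = 2)
  C[2][0] = min over k of (A[2][0] + B[0][0] = 4 + 9 = 13, A[2][1] + B[1][0] = -2 + 8 = 6, A[2][2] + B[2][0] = -3 + 5 = 2) = 2 (attained at k = 2)
  C[2][1] = min over k of (A[2][0] + B[0][1] = 4 + 6 = 10, A[2][1] + B[1][1] = -2 + 4 = 2, A[2][2] + B[2][1] = -3 + 9 = 6) = 2 (attained at k = 1)
  C[2][2] = min over k of (A[2][0] + B[0][2] = 4 + 10 = 14, A[2][1] + B[1][2] = -2 + 8 = 6, A[2][2] + B[2][2] = -3 + 9 = 6) = 6 (attained at k = 1)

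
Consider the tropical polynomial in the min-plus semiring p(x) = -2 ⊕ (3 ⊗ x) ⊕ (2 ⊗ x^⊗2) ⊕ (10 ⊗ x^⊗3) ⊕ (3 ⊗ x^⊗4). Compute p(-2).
p(-2) = -5

A tropical monomial a ⊗ x^⊗i evaluates to a + i · x. Evaluating each term at x = -2:
  Term 0 contributes -2 + 0 · -2 = -2
  Term 1 contributes 3 + 1 · -2 = 1
  Term 2 contributes 2 + 2 · -2 = -2
  Term 3 contributes 10 + 3 · -2 = 4
  Term 4 contributes 3 + 4 · -2 = -5
p(-2) = ⊕ of these = min[-2, 1, -2, 4, -5] = -5.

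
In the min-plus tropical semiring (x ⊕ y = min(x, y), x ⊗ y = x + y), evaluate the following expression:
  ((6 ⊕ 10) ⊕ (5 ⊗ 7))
((6 ⊕ 10) ⊕ (5 ⊗ 7)) = 6

Expand innermost to outermost. Recall ⊕ takes the minimum of its arguments and ⊗ takes their sum. Working out the expression ((6 ⊕ 10) ⊕ (5 ⊗ 7)) gives 6.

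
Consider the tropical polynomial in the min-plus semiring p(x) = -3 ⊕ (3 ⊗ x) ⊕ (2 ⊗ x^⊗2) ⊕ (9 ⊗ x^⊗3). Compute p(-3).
p(-3) = -4

A tropical monomial a ⊗ x^⊗i evaluates to a + i · x. Evaluating each term at x = -3:
  Term 0 contributes -3 + 0 · -3 = -3
  Term 1 contributes 3 + 1 · -3 = 0
  Term 2 contributes 2 + 2 · -3 = -4
  Term 3 contributes 9 + 3 · -3 = 0
p(-3) = ⊕ of these = min[-3, 0, -4, 0] = -4.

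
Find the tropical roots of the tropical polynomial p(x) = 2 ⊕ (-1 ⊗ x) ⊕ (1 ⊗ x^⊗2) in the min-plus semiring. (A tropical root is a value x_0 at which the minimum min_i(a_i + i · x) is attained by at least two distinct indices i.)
Roots: {-2, 3}

Each tropical root is a break point of the lower envelope of the lines y = a_i + i · x (there are 3 lines, with slopes 0, 1, ..., 2). Only the lines that attain the minimum somewhere contribute to roots; other lines are dominated. Here the surviving (envelope) indices are i = 2, i = 1, i = 0.
Intersections between consecutive envelope lines give the roots: for adjacent envelope indices i < j the intersection is x = (a_i − a_j) / (j − i). Reading off the sorted break points: {-2, 3}.
Verification: at each break x_0, at least two indices attain the minimum of min_i(a_i + i · x_0).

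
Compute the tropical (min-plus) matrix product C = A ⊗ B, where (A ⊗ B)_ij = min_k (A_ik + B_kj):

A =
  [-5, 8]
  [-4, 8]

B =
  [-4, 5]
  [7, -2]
A ⊗ B =
  [-9, 0]
  [-8, 1]

Apply the min-plus product entry-by-entry:
  C[0][0] = min over k of (A[0][0] + B[0][0] = -5 + -4 = -9, A[0][1] + B[1][0] = 8 + 7 = 15) = -9 (attained at k = 0)
  C[0][1] = min over k of (A[0][0] + B[0][1] = -5 + 5 = 0, A[0][1] + B[1][1] = 8 + -2 = 6) = 0 (attained at k = 0)
  C[1][0] = min over k of (A[1][0] + B[0][0] = -4 + -4 = -8, A[1][1] + B[1][0] = 8 + 7 = 15) = -8 (attained at k = 0)
  C[1][1] = min over k of (A[1][0] + B[0][1] = -4 + 5 = 1, A[1][1] + B[1][1] = 8 + -2 = 6) = 1 (attained at k = 0)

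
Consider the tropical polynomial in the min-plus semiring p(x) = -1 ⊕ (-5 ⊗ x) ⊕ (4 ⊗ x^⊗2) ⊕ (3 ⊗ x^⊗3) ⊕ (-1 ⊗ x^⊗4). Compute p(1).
p(1) = -4

A tropical monomial a ⊗ x^⊗i evaluates to a + i · x. Evaluating each term at x = 1:
  Term 0 contributes -1 + 0 · 1 = -1
  Term 1 contributes -5 + 1 · 1 = -4
  Term 2 contributes 4 + 2 · 1 = 6
  Term 3 contributes 3 + 3 · 1 = 6
  Term 4 contributes -1 + 4 · 1 = 3
p(1) = ⊕ of these = min[-1, -4, 6, 6, 3] = -4.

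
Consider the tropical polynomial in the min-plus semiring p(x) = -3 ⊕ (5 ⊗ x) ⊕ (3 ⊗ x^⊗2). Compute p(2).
p(2) = -3

A tropical monomial a ⊗ x^⊗i evaluates to a + i · x. Evaluating each term at x = 2:
  Term 0 contributes -3 + 0 · 2 = -3
  Term 1 contributes 5 + 1 · 2 = 7
  Term 2 contributes 3 + 2 · 2 = 7
p(2) = ⊕ of these = min[-3, 7, 7] = -3.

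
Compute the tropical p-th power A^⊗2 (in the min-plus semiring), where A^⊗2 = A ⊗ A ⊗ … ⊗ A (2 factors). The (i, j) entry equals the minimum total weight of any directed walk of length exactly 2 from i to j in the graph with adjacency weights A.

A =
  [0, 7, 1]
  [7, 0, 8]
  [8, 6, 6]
A^⊗2 =
  [0, 7, 1]
  [7, 0, 8]
  [8, 6, 9]

Each entry (A^⊗2)_ij equals the minimum over all length-2 walks i = v_0 → v_1 → … → v_2 = j of Σ_t A[v_t][v_{t+1}]. For example, for (i, j) = (0, 2) we minimise over 3 possible intermediate vertex sequences; the minimum is 1, attained along the walk 0 → 0 → 2.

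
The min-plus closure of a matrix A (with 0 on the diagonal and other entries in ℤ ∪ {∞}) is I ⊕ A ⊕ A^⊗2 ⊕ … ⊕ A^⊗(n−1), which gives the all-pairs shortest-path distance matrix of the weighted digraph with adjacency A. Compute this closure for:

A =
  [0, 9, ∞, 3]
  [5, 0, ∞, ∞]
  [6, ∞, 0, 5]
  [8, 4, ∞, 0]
Closure =
  [0, 7, ∞, 3]
  [5, 0, ∞, 8]
  [6, 9, 0, 5]
  [8, 4, ∞, 0]

This is the Floyd-Warshall all-pairs shortest-path computation. For each intermediate vertex k = 0, 1, …, 3, update dist[i][j] ← min(dist[i][j], dist[i][k] + dist[k][j]). The final matrix gives, for each (i, j), the minimum total weight of any directed path from i to j (possibly empty when i = j).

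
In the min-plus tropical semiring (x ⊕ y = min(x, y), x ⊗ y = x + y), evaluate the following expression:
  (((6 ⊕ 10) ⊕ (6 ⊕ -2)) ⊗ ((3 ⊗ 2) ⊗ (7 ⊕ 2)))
(((6 ⊕ 10) ⊕ (6 ⊕ -2)) ⊗ ((3 ⊗ 2) ⊗ (7 ⊕ 2))) = 5

Expand innermost to outermost. Recall ⊕ takes the minimum of its arguments and ⊗ takes their sum. Working out the expression (((6 ⊕ 10) ⊕ (6 ⊕ -2)) ⊗ ((3 ⊗ 2) ⊗ (7 ⊕ 2))) gives 5.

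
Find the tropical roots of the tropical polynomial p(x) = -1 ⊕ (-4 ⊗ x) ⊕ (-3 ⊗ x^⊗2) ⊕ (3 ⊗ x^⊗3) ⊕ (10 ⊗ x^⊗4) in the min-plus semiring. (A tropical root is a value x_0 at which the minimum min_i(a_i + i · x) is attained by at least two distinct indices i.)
Roots: {-7, -6, -1, 3}

Each tropical root is a break point of the lower envelope of the lines y = a_i + i · x (there are 5 lines, with slopes 0, 1, ..., 4). Only the lines that attain the minimum somewhere contribute to roots; other lines are dominated. Here the surviving (envelope) indices are i = 4, i = 3, i = 2, i = 1, i = 0.
Intersections between consecutive envelope lines give the roots: for adjacent envelope indices i < j the intersection is x = (a_i − a_j) / (j − i). Reading off the sorted break points: {-7, -6, -1, 3}.
Verification: at each break x_0, at least two indices attain the minimum of min_i(a_i + i · x_0).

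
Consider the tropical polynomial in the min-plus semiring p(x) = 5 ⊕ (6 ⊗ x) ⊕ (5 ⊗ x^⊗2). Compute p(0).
p(0) = 5

A tropical monomial a ⊗ x^⊗i evaluates to a + i · x. Evaluating each term at x = 0:
  Term 0 contributes 5 + 0 · 0 = 5
  Term 1 contributes 6 + 1 · 0 = 6
  Term 2 contributes 5 + 2 · 0 = 5
p(0) = ⊕ of these = min[5, 6, 5] = 5.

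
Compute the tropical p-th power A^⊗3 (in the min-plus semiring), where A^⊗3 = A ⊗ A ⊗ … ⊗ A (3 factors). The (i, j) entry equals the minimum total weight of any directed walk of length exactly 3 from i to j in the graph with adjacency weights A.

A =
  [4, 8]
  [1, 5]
A^⊗3 =
  [12, 16]
  [9, 13]

Each entry (A^⊗3)_ij equals the minimum over all length-3 walks i = v_0 → v_1 → … → v_3 = j of Σ_t A[v_t][v_{t+1}]. For example, for (i, j) = (0, 1) we minimise over 4 possible intermediate vertex sequences; the minimum is 16, attained along the walk 0 → 0 → 0 → 1.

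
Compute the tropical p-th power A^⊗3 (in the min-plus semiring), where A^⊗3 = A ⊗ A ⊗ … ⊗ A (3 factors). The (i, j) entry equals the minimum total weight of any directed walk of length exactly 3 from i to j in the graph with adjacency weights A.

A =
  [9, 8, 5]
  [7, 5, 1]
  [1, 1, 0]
A^⊗3 =
  [6, 6, 5]
  [2, 2, 1]
  [1, 1, 0]

Each entry (A^⊗3)_ij equals the minimum over all length-3 walks i = v_0 → v_1 → … → v_3 = j of Σ_t A[v_t][v_{t+1}]. For example, for (i, j) = (0, 2) we minimise over 9 possible intermediate vertex sequences; the minimum is 5, attained along the walk 0 → 2 → 2 → 2.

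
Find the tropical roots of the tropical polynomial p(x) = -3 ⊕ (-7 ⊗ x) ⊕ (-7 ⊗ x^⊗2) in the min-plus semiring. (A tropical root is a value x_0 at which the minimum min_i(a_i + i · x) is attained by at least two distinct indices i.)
Roots: {0, 4}

Each tropical root is a break point of the lower envelope of the lines y = a_i + i · x (there are 3 lines, with slopes 0, 1, ..., 2). Only the lines that attain the minimum somewhere contribute to roots; other lines are dominated. Here the surviving (envelope) indices are i = 2, i = 1, i = 0.
Intersections between consecutive envelope lines give the roots: for adjacent envelope indices i < j the intersection is x = (a_i − a_j) / (j − i). Reading off the sorted break points: {0, 4}.
Verification: at each break x_0, at least two indices attain the minimum of min_i(a_i + i · x_0).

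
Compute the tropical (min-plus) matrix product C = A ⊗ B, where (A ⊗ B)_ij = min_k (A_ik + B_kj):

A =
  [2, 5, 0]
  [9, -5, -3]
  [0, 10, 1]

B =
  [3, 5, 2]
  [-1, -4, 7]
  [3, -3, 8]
A ⊗ B =
  [3, -3, 4]
  [-6, -9, 2]
  [3, -2, 2]

Apply the min-plus product entry-by-entry:
  C[0][0] = min over k of (A[0][0] + B[0][0] = 2 + 3 = 5, A[0][1] + B[1][0] = 5 + -1 = 4, A[0][2] + B[2][0] = 0 + 3 = 3) = 3 (attained at k = 2)
  C[0][1] = min over k of (A[0][0] + B[0][1] = 2 + 5 = 7, A[0][1] + B[1][1] = 5 + -4 = 1, A[0][2] + B[2][1] = 0 + -3 = -3) = -3 (attained at k = 2)
  C[0][2] = min over k of (A[0][0] + B[0][2] = 2 + 2 = 4, A[0][1] + B[1][2] = 5 + 7 = 12, A[0][2] + B[2][2] = 0 + 8 = 8) = 4 (attained at k = 0)
  C[1][0] = min over k of (A[1][0] + B[0][0] = 9 + 3 = 12, A[1][1] + B[1][0] = -5 + -1 = -6, A[1][2] + B[2][0] = -3 + 3 = 0) = -6 (attained at k = 1)
  C[1][1] = min over k of (A[1][0] + B[0][1] = 9 + 5 = 14, A[1][1] + B[1][1] = -5 + -4 = -9, A[1][2] + B[2][1] = -3 + -3 = -6) = -9 (attained at k = 1)
  C[1][2] = min over k of (A[1][0] + B[0][2] = 9 + 2 = 11, A[1][1] + B[1][2] = -5 + 7 = 2, A[1][2] + B[2][2] = -3 + 8 = 5) = 2 (attained at k = 1)
  C[2][0] = min over k of (A[2][0] + B[0][0] = 0 + 3 = 3, A[2][1] + B[1][0] = 10 + -1 = 9, A[2][2] + B[2][0] = 1 + 3 = 4) = 3 (attained at k = 0)
  C[2][1] = min over k of (A[2][0] + B[0][1] = 0 + 5 = 5, A[2][1] + B[1][1] = 10 + -4 = 6, A[2][2] + B[2][1] = 1 + -3 = -2) = -2 (attained at k = 2)
  C[2][2] = min over k of (A[2][0] + B[0][2] = 0 + 2 = 2, A[2][1] + B[1][2] = 10 + 7 = 17, A[2][2] + B[2][2] = 1 + 8 = 9) = 2 (attained at k = 0)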